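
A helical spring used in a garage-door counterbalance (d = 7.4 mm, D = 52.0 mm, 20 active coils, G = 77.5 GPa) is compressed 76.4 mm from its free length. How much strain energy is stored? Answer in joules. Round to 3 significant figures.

30.1 J

k = Gd⁴/(8D³N_a) = (77.5×10³)(7.4⁴)/(8·52.0³·20) = 10.33 N/mm
U = ½kδ² = 0.5 × 10.33 × 76.4² = 30148 N·mm = 30.148 J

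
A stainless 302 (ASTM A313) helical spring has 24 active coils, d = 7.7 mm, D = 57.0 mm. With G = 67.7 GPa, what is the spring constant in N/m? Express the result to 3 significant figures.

k = Gd⁴/(8D³N_a) = (67.7×10³ × 7.7⁴) / (8 × 57.0³ × 24)
  = 2.37986e+08 / 3.55571e+07 = 6.6931 N/mm = 6693.1 N/m

6690 N/m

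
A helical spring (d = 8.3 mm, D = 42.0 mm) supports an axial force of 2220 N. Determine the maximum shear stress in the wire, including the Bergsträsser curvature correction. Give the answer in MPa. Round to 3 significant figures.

536 MPa

Spring index C = D/d = 42.0/8.3 = 5.0602
K_B = (4C+2)/(4C−3) = 22.241/17.241 = 1.2900
τ₀ = 8FD/(πd³) = 8·2220·42.0/(π·8.3³) = 745920/1796.3 = 415.25 MPa
τ_max = K·τ₀ = 1.2900 × 415.25 = 535.67 MPa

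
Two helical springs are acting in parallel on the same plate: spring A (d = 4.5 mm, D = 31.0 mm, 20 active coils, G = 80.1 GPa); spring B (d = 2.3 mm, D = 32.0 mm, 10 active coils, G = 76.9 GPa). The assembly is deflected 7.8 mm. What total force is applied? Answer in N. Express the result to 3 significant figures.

k_A = Gd⁴/(8D³N_a) = (80.1×10³)(4.5⁴)/(8·31.0³·20) = 6.8909 N/mm
k_B = Gd⁴/(8D³N_a) = (76.9×10³)(2.3⁴)/(8·32.0³·10) = 0.82091 N/mm
Parallel: k_eq = 6.8909 + 0.82091 = 7.7118 N/mm
F = k_eq·δ = 7.7118·7.8 = 60.152 N

60.2 N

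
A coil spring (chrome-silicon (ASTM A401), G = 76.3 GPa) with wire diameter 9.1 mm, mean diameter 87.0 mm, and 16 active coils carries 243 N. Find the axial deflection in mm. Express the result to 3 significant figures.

k = Gd⁴/(8D³N_a) = (76.3×10³)(9.1⁴)/(8·87.0³·16) = 6.2076 N/mm
δ = F/k = 243 / 6.2076 = 39.146 mm

39.1 mm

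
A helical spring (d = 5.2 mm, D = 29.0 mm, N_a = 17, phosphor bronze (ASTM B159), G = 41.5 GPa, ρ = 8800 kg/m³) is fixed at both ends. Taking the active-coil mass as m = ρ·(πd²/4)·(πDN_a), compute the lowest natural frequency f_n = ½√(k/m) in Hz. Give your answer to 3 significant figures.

88.9 Hz

k = Gd⁴/(8D³N_a) = (41.5×10³)(5.2⁴)/(8·29.0³·17) = 9.1481 N/mm = 9148.1 N/m
Wire length L = πDN_a = π·29.0·17 = 1548.8 mm
m = ρ·(πd²/4)·L = 8800 × 21.237×10⁻⁶ m² × 1.5488 m = 0.28945 kg
f_n = ½√(k/m) = 0.5·√(9148.1/0.28945) = 0.5·√(31605) = 88.889 Hz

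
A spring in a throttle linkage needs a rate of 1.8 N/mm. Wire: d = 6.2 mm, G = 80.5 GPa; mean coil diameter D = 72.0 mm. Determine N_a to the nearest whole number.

N_a = Gd⁴/(8D³k) = (80.5×10³ × 6.2⁴)/(8 × 72.0³ × 1.8)
    = 1.1895e+08 / 5.37477e+06 = 22.13 → 22 coils

22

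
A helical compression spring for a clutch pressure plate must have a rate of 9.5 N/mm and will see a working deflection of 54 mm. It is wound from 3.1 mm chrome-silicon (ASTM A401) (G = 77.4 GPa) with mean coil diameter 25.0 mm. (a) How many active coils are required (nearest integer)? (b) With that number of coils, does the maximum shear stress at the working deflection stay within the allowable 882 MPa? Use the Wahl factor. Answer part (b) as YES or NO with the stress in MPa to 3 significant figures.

N_a = Gd⁴/(8D³k) = (77.4×10³)(3.1⁴)/(8·25.0³·9.5) = 6.019 → N_a = 6
Actual rate k = Gd⁴/(8D³·6) = 9.5307 N/mm
Working load F = kδ = 9.5307·54 = 514.66 N
C = 25.0/3.1 = 8.0645; K_W = (4C−1)/(4C−4)+0.615/C = 1.1824
τ_max = K_W·8FD/(πd³) = 1.1824·1099.8 = 1300.4 MPa
τ_max > 882 MPa → exceeds allowable

(a) 6 coils; (b) NO, τ_max = 1300 MPa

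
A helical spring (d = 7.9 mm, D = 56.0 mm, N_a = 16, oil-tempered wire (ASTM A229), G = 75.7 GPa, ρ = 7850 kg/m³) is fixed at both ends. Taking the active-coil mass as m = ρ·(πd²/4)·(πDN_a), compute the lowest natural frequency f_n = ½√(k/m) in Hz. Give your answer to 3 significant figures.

55.0 Hz

k = Gd⁴/(8D³N_a) = (75.7×10³)(7.9⁴)/(8·56.0³·16) = 13.117 N/mm = 13117 N/m
Wire length L = πDN_a = π·56.0·16 = 2814.9 mm
m = ρ·(πd²/4)·L = 7850 × 49.017×10⁻⁶ m² × 2.8149 m = 1.0831 kg
f_n = ½√(k/m) = 0.5·√(13117/1.0831) = 0.5·√(12110) = 55.024 Hz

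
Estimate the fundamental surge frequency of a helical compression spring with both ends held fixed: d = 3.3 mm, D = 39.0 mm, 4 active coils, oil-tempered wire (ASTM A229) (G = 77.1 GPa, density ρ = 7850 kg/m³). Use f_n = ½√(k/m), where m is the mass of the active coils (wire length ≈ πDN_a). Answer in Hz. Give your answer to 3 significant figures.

k = Gd⁴/(8D³N_a) = (77.1×10³)(3.3⁴)/(8·39.0³·4) = 4.8169 N/mm = 4816.9 N/m
Wire length L = πDN_a = π·39.0·4 = 490.09 mm
m = ρ·(πd²/4)·L = 7850 × 8.553×10⁻⁶ m² × 0.49009 m = 0.032905 kg
f_n = ½√(k/m) = 0.5·√(4816.9/0.032905) = 0.5·√(1.4639e+05) = 191.3 Hz

191 Hz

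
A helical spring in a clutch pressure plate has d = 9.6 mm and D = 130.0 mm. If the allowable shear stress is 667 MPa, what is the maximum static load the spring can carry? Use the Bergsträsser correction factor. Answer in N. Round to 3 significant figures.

C = D/d = 130.0/9.6 = 13.5417
K_B = (4C+2)/(4C−3) = 56.167/51.167 = 1.0977
τ_max = K·8FD/(πd³) → F_max = τ_allow·πd³/(8DK)
F_max = 667·π·9.6³/(8·130.0·1.0977) = 1.8539e+06/1141.6 = 1623.9 N

1620 N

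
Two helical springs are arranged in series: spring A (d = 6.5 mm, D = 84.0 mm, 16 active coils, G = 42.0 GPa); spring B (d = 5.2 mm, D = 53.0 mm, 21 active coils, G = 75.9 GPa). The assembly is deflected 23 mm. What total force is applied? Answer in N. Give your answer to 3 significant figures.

15.7 N

k_A = Gd⁴/(8D³N_a) = (42.0×10³)(6.5⁴)/(8·84.0³·16) = 0.98822 N/mm
k_B = Gd⁴/(8D³N_a) = (75.9×10³)(5.2⁴)/(8·53.0³·21) = 2.2188 N/mm
Series: 1/k_eq = 1/0.98822 + 1/2.2188 = 1.4626; k_eq = 0.68371 N/mm
F = k_eq·δ = 0.68371·23 = 15.725 N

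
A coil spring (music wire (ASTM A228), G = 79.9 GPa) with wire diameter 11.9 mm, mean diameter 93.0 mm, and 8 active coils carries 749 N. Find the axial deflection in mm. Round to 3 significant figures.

24.1 mm

k = Gd⁴/(8D³N_a) = (79.9×10³)(11.9⁴)/(8·93.0³·8) = 31.125 N/mm
δ = F/k = 749 / 31.125 = 24.064 mm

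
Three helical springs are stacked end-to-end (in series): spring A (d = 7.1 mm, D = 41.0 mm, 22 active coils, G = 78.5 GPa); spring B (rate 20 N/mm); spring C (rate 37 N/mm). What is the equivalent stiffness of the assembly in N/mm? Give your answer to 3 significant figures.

7.26 N/mm

k_A = Gd⁴/(8D³N_a) = (78.5×10³)(7.1⁴)/(8·41.0³·22) = 16.445 N/mm
Series: 1/k_eq = 1/16.445 + 1/20 + 1/37 = 0.13784; k_eq = 7.255 N/mm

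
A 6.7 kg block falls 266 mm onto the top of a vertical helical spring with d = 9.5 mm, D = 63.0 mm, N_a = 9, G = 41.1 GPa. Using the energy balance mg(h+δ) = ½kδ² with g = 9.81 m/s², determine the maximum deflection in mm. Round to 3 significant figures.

47.0 mm

k = Gd⁴/(8D³N_a) = (41.1×10³)(9.5⁴)/(8·63.0³·9) = 18.594 N/mm
W = mg = 6.7 × 9.81 = 65.727 N
½kδ² − Wδ − Wh = 0 → δ = (W + √(W² + 2kWh))/k
δ = (65.727 + √(4320 + 650186))/18.594 = (65.727 + 809.02)/18.594 = 47.043 mm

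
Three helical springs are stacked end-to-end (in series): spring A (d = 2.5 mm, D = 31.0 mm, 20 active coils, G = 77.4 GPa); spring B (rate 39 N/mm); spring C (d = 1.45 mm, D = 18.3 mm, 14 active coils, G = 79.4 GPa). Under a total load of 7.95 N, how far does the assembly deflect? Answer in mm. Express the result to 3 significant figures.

28.3 mm

k_A = Gd⁴/(8D³N_a) = (77.4×10³)(2.5⁴)/(8·31.0³·20) = 0.6343 N/mm
k_C = Gd⁴/(8D³N_a) = (79.4×10³)(1.45⁴)/(8·18.3³·14) = 0.51135 N/mm
Series: 1/k_eq = 1/0.6343 + 1/39 + 1/0.51135 = 3.5578; k_eq = 0.28107 N/mm
δ = F/k_eq = 7.95/0.28107 = 28.284 mm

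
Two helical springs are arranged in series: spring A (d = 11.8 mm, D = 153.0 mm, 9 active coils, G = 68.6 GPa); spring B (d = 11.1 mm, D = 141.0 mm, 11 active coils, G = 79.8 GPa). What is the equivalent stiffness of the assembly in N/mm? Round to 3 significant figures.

2.52 N/mm

k_A = Gd⁴/(8D³N_a) = (68.6×10³)(11.8⁴)/(8·153.0³·9) = 5.1576 N/mm
k_B = Gd⁴/(8D³N_a) = (79.8×10³)(11.1⁴)/(8·141.0³·11) = 4.9108 N/mm
Series: 1/k_eq = 1/5.1576 + 1/4.9108 = 0.39752; k_eq = 2.5156 N/mm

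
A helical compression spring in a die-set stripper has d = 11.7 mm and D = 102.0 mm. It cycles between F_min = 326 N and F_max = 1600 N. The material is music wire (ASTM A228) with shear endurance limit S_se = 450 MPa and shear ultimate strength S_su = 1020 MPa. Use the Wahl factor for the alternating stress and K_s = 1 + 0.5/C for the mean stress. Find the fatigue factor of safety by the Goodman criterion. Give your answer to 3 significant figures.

C = D/d = 102.0/11.7 = 8.7179; K_W = (4C−1)/(4C−4)+0.615/C = 1.1677; K_s = 1+0.5/C = 1.0574
F_a = (F_max−F_min)/2 = 637 N; F_m = (F_max+F_min)/2 = 963 N
τ_a = K_W·8F_aD/(πd³) = 1.1677 × 103.31 = 120.63 MPa
τ_m = K_s·8F_mD/(πd³) = 1.0574 × 156.17 = 165.13 MPa
Goodman: 1/n_f = τ_a/S_se + τ_m/S_su = 120.63/450 + 165.13/1020 = 0.26807 + 0.16189 = 0.42996
n_f = 1/0.42996 = 2.326

2.33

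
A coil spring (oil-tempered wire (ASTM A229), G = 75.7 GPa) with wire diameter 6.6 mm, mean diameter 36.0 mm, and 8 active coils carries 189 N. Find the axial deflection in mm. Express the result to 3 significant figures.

k = Gd⁴/(8D³N_a) = (75.7×10³)(6.6⁴)/(8·36.0³·8) = 48.104 N/mm
δ = F/k = 189 / 48.104 = 3.929 mm

3.93 mm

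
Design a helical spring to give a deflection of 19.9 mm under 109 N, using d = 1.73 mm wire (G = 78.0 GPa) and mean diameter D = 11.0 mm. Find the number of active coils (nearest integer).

Required rate k = F/δ = 109/19.9 = 5.4774 N/mm
N_a = Gd⁴/(8D³k) = (78.0×10³ × 1.73⁴)/(8 × 11.0³ × 5.4774)
    = 698681 / 58323.2 = 11.98 → 12 coils

12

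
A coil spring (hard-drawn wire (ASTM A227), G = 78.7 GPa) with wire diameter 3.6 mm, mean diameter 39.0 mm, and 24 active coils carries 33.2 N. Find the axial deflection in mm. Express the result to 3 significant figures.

28.6 mm

k = Gd⁴/(8D³N_a) = (78.7×10³)(3.6⁴)/(8·39.0³·24) = 1.1606 N/mm
δ = F/k = 33.2 / 1.1606 = 28.605 mm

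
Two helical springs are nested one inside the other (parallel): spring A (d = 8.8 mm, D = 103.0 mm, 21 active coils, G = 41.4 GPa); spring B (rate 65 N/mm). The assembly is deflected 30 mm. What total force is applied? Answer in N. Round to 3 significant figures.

1990 N

k_A = Gd⁴/(8D³N_a) = (41.4×10³)(8.8⁴)/(8·103.0³·21) = 1.3524 N/mm
Parallel: k_eq = 1.3524 + 65 = 66.352 N/mm
F = k_eq·δ = 66.352·30 = 1990.6 N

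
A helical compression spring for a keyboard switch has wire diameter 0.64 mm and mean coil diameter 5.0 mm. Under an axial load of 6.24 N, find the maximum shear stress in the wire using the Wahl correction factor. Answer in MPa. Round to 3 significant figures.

360 MPa

Spring index C = D/d = 5.0/0.64 = 7.8125
K_W = (4C−1)/(4C−4) + 0.615/C = 30.250/27.250 + 0.0787 = 1.1888
τ₀ = 8FD/(πd³) = 8·6.24·5.0/(π·0.64³) = 249.6/0.82355 = 303.08 MPa
τ_max = K·τ₀ = 1.1888 × 303.08 = 360.3 MPa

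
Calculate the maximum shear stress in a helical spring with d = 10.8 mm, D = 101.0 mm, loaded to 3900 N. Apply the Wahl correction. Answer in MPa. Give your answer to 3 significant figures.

920 MPa

Spring index C = D/d = 101.0/10.8 = 9.3519
K_W = (4C−1)/(4C−4) + 0.615/C = 36.407/33.407 + 0.0658 = 1.1556
τ₀ = 8FD/(πd³) = 8·3900·101.0/(π·10.8³) = 3.1512e+06/3957.5 = 796.26 MPa
τ_max = K·τ₀ = 1.1556 × 796.26 = 920.13 MPa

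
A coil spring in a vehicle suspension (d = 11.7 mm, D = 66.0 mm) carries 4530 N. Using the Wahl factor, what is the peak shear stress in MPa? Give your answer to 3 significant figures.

604 MPa

Spring index C = D/d = 66.0/11.7 = 5.6410
K_W = (4C−1)/(4C−4) + 0.615/C = 21.564/18.564 + 0.1090 = 1.2706
τ₀ = 8FD/(πd³) = 8·4530·66.0/(π·11.7³) = 2.39184e+06/5031.6 = 475.36 MPa
τ_max = K·τ₀ = 1.2706 × 475.36 = 604.01 MPa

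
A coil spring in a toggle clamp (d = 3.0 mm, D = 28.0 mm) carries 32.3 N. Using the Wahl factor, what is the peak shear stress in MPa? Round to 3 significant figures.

Spring index C = D/d = 28.0/3.0 = 9.3333
K_W = (4C−1)/(4C−4) + 0.615/C = 36.333/33.333 + 0.0659 = 1.1559
τ₀ = 8FD/(πd³) = 8·32.3·28.0/(π·3.0³) = 7235.2/84.823 = 85.298 MPa
τ_max = K·τ₀ = 1.1559 × 85.298 = 98.595 MPa

98.6 MPa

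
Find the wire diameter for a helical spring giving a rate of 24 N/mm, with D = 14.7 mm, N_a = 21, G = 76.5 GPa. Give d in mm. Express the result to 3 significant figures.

3.60 mm

d = (8D³N_a·k / G)^(1/4) = (8·14.7³·21·24 / (76.5×10³))^0.25
  = (167.42)^0.25 = 3.5971 mm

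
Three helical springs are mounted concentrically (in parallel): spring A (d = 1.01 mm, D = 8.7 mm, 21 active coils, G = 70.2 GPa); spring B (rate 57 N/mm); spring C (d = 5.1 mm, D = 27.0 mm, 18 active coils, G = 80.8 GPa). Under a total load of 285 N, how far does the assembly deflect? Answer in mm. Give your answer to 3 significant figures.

k_A = Gd⁴/(8D³N_a) = (70.2×10³)(1.01⁴)/(8·8.7³·21) = 0.66032 N/mm
k_C = Gd⁴/(8D³N_a) = (80.8×10³)(5.1⁴)/(8·27.0³·18) = 19.286 N/mm
Parallel: k_eq = 0.66032 + 57 + 19.286 = 76.946 N/mm
δ = F/k_eq = 285/76.946 = 3.7039 mm

3.70 mm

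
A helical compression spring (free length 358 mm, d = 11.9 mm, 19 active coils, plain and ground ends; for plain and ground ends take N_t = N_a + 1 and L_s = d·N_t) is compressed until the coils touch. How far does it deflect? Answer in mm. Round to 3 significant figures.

120 mm

N_t = 20; L_s = 11.9·20 = 238 mm
δ_solid = L₀ − L_s = 358 − 238 = 120 mm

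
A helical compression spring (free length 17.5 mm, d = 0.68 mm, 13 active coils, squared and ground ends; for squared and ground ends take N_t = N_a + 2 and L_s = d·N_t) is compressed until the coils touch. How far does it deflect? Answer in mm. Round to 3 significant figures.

N_t = 15; L_s = 0.68·15 = 10.2 mm
δ_solid = L₀ − L_s = 17.5 − 10.2 = 7.3 mm

7.30 mm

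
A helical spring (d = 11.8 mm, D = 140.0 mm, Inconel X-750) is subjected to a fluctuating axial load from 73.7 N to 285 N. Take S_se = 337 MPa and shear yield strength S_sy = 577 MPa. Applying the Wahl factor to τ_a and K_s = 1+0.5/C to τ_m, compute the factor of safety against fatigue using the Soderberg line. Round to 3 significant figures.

C = D/d = 140.0/11.8 = 11.8644; K_W = (4C−1)/(4C−4)+0.615/C = 1.1209; K_s = 1+0.5/C = 1.0421
F_a = (F_max−F_min)/2 = 105.65 N; F_m = (F_max+F_min)/2 = 179.35 N
τ_a = K_W·8F_aD/(πd³) = 1.1209 × 22.924 = 25.695 MPa
τ_m = K_s·8F_mD/(πd³) = 1.0421 × 38.916 = 40.556 MPa
Soderberg: 1/n_f = τ_a/S_se + τ_m/S_sy = 25.695/337 + 40.556/577 = 0.07625 + 0.07029 = 0.14653
n_f = 1/0.14653 = 6.824

6.82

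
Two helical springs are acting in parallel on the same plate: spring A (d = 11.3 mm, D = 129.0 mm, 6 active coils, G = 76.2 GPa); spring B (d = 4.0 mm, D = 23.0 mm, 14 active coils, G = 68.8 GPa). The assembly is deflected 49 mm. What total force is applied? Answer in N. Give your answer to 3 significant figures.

1220 N

k_A = Gd⁴/(8D³N_a) = (76.2×10³)(11.3⁴)/(8·129.0³·6) = 12.058 N/mm
k_B = Gd⁴/(8D³N_a) = (68.8×10³)(4.0⁴)/(8·23.0³·14) = 12.925 N/mm
Parallel: k_eq = 12.058 + 12.925 = 24.982 N/mm
F = k_eq·δ = 24.982·49 = 1224.1 N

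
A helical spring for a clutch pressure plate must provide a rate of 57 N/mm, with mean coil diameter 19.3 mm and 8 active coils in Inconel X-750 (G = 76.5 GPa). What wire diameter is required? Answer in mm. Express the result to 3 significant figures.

4.30 mm

d = (8D³N_a·k / G)^(1/4) = (8·19.3³·8·57 / (76.5×10³))^0.25
  = (342.82)^0.25 = 4.3030 mm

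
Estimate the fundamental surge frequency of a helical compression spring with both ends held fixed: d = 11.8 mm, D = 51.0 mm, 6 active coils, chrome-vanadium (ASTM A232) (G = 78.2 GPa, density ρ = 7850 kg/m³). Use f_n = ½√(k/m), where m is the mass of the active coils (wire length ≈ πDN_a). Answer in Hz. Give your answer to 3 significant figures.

269 Hz

k = Gd⁴/(8D³N_a) = (78.2×10³)(11.8⁴)/(8·51.0³·6) = 238.11 N/mm = 2.3811e+05 N/m
Wire length L = πDN_a = π·51.0·6 = 961.33 mm
m = ρ·(πd²/4)·L = 7850 × 109.36×10⁻⁶ m² × 0.96133 m = 0.82527 kg
f_n = ½√(k/m) = 0.5·√(2.3811e+05/0.82527) = 0.5·√(2.8853e+05) = 268.57 Hz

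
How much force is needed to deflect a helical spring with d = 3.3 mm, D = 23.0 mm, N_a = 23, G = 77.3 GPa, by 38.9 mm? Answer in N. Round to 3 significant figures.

159 N

k = Gd⁴/(8D³N_a) = (77.3×10³)(3.3⁴)/(8·23.0³·23) = 4.0948 N/mm
F = k·δ = 4.0948 × 38.9 = 159.29 N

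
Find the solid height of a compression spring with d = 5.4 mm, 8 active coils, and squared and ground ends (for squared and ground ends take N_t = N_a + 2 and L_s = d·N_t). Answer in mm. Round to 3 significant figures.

54.0 mm

squared and ground ends: N_t = N_a + 2 = 8 + 2 = 10
L_s = d·N_t = 5.4 × 10 = 54 mm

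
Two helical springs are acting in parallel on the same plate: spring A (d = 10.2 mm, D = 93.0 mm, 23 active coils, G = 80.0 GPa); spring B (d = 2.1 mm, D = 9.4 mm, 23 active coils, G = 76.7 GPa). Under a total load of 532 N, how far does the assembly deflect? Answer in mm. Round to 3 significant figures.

k_A = Gd⁴/(8D³N_a) = (80.0×10³)(10.2⁴)/(8·93.0³·23) = 5.8509 N/mm
k_B = Gd⁴/(8D³N_a) = (76.7×10³)(2.1⁴)/(8·9.4³·23) = 9.7605 N/mm
Parallel: k_eq = 5.8509 + 9.7605 = 15.611 N/mm
δ = F/k_eq = 532/15.611 = 34.078 mm

34.1 mm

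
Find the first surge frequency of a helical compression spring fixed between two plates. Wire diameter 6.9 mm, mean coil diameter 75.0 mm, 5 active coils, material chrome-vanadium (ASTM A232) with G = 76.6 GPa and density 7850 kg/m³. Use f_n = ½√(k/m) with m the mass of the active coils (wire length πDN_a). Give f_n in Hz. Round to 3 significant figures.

86.2 Hz

k = Gd⁴/(8D³N_a) = (76.6×10³)(6.9⁴)/(8·75.0³·5) = 10.289 N/mm = 10289 N/m
Wire length L = πDN_a = π·75.0·5 = 1178.1 mm
m = ρ·(πd²/4)·L = 7850 × 37.393×10⁻⁶ m² × 1.1781 m = 0.34581 kg
f_n = ½√(k/m) = 0.5·√(10289/0.34581) = 0.5·√(29754) = 86.246 Hz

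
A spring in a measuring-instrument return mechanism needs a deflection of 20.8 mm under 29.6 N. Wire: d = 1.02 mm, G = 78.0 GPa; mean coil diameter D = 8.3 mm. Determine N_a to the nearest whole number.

13

Required rate k = F/δ = 29.6/20.8 = 1.4231 N/mm
N_a = Gd⁴/(8D³k) = (78.0×10³ × 1.02⁴)/(8 × 8.3³ × 1.4231)
    = 84429.7 / 6509.58 = 12.97 → 13 coils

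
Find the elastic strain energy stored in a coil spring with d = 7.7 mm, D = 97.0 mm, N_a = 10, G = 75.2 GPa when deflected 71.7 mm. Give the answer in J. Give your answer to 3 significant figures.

9.31 J

k = Gd⁴/(8D³N_a) = (75.2×10³)(7.7⁴)/(8·97.0³·10) = 3.6206 N/mm
U = ½kδ² = 0.5 × 3.6206 × 71.7² = 9306.4 N·mm = 9.3064 J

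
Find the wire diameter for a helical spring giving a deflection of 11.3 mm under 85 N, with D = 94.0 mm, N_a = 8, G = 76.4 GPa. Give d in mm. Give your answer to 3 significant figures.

8.51 mm

Required rate k = F/δ = 85/11.3 = 7.5221 N/mm
d = (8D³N_a·k / G)^(1/4) = (8·94.0³·8·7.5221 / (76.4×10³))^0.25
  = (5233.7)^0.25 = 8.5056 mm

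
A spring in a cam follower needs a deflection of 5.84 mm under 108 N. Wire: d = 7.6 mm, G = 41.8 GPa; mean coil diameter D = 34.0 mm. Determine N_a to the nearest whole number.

Required rate k = F/δ = 108/5.84 = 18.493 N/mm
N_a = Gd⁴/(8D³k) = (41.8×10³ × 7.6⁴)/(8 × 34.0³ × 18.493)
    = 1.39454e+08 / 5.81484e+06 = 23.98 → 24 coils

24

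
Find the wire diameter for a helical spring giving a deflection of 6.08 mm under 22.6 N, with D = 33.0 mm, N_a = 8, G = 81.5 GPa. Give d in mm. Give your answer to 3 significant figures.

Required rate k = F/δ = 22.6/6.08 = 3.7171 N/mm
d = (8D³N_a·k / G)^(1/4) = (8·33.0³·8·3.7171 / (81.5×10³))^0.25
  = (104.9)^0.25 = 3.2003 mm

3.20 mm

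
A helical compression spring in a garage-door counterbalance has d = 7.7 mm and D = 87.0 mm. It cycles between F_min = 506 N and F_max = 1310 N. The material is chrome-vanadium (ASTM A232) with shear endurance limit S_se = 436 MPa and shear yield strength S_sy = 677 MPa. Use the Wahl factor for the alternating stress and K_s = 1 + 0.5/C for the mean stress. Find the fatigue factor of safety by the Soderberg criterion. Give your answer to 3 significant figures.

C = D/d = 87.0/7.7 = 11.2987; K_W = (4C−1)/(4C−4)+0.615/C = 1.1273; K_s = 1+0.5/C = 1.0443
F_a = (F_max−F_min)/2 = 402 N; F_m = (F_max+F_min)/2 = 908 N
τ_a = K_W·8F_aD/(πd³) = 1.1273 × 195.08 = 219.91 MPa
τ_m = K_s·8F_mD/(πd³) = 1.0443 × 440.63 = 460.13 MPa
Soderberg: 1/n_f = τ_a/S_se + τ_m/S_sy = 219.91/436 + 460.13/677 = 0.50437 + 0.67966 = 1.184
n_f = 1/1.184 = 0.8446

0.845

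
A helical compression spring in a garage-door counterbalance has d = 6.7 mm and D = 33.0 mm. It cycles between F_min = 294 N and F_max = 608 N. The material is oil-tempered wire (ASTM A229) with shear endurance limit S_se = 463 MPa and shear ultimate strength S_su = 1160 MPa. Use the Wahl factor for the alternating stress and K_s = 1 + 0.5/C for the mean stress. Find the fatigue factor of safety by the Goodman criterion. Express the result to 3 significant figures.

C = D/d = 33.0/6.7 = 4.9254; K_W = (4C−1)/(4C−4)+0.615/C = 1.3159; K_s = 1+0.5/C = 1.1015
F_a = (F_max−F_min)/2 = 157 N; F_m = (F_max+F_min)/2 = 451 N
τ_a = K_W·8F_aD/(πd³) = 1.3159 × 43.866 = 57.725 MPa
τ_m = K_s·8F_mD/(πd³) = 1.1015 × 126.01 = 138.8 MPa
Goodman: 1/n_f = τ_a/S_se + τ_m/S_su = 57.725/463 + 138.8/1160 = 0.12468 + 0.11966 = 0.24433
n_f = 1/0.24433 = 4.093

4.09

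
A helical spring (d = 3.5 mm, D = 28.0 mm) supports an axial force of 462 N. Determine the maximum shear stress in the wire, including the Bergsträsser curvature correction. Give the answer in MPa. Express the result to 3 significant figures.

901 MPa

Spring index C = D/d = 28.0/3.5 = 8.0000
K_B = (4C+2)/(4C−3) = 34.000/29.000 = 1.1724
τ₀ = 8FD/(πd³) = 8·462·28.0/(π·3.5³) = 103488/134.7 = 768.31 MPa
τ_max = K·τ₀ = 1.1724 × 768.31 = 900.78 MPa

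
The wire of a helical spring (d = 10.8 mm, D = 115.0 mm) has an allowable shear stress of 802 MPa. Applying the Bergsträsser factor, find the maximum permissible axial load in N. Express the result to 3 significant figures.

3060 N

C = D/d = 115.0/10.8 = 10.6481
K_B = (4C+2)/(4C−3) = 44.593/39.593 = 1.1263
τ_max = K·8FD/(πd³) → F_max = τ_allow·πd³/(8DK)
F_max = 802·π·10.8³/(8·115.0·1.1263) = 3.1739e+06/1036.2 = 3063.1 N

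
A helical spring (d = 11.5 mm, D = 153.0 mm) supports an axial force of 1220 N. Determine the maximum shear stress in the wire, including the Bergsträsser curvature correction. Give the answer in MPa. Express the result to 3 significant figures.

Spring index C = D/d = 153.0/11.5 = 13.3043
K_B = (4C+2)/(4C−3) = 55.217/50.217 = 1.0996
τ₀ = 8FD/(πd³) = 8·1220·153.0/(π·11.5³) = 1.49328e+06/4778 = 312.53 MPa
τ_max = K·τ₀ = 1.0996 × 312.53 = 343.65 MPa

344 MPa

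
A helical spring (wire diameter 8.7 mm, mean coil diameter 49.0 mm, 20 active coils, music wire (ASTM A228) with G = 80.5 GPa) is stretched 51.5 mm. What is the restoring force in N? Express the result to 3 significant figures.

1260 N

k = Gd⁴/(8D³N_a) = (80.5×10³)(8.7⁴)/(8·49.0³·20) = 24.5 N/mm
F = k·δ = 24.5 × 51.5 = 1261.7 N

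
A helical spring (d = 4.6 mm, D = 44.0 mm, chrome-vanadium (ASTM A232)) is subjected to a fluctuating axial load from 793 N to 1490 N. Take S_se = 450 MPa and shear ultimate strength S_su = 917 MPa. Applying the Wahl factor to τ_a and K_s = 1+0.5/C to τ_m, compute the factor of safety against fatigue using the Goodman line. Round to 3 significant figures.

C = D/d = 44.0/4.6 = 9.5652; K_W = (4C−1)/(4C−4)+0.615/C = 1.1519; K_s = 1+0.5/C = 1.0523
F_a = (F_max−F_min)/2 = 348.5 N; F_m = (F_max+F_min)/2 = 1141.5 N
τ_a = K_W·8F_aD/(πd³) = 1.1519 × 401.16 = 462.08 MPa
τ_m = K_s·8F_mD/(πd³) = 1.0523 × 1314 = 1382.7 MPa
Goodman: 1/n_f = τ_a/S_se + τ_m/S_su = 462.08/450 + 1382.7/917 = 1.02685 + 1.50784 = 2.5347
n_f = 1/2.5347 = 0.3945

0.395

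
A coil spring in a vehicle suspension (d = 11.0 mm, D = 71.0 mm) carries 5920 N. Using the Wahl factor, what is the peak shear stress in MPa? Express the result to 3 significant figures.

991 MPa

Spring index C = D/d = 71.0/11.0 = 6.4545
K_W = (4C−1)/(4C−4) + 0.615/C = 24.818/21.818 + 0.0953 = 1.2328
τ₀ = 8FD/(πd³) = 8·5920·71.0/(π·11.0³) = 3.36256e+06/4181.5 = 804.16 MPa
τ_max = K·τ₀ = 1.2328 × 804.16 = 991.35 MPa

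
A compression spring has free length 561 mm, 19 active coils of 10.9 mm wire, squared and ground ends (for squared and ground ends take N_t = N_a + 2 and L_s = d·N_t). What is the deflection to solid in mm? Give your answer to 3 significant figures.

332 mm

N_t = 21; L_s = 10.9·21 = 228.9 mm
δ_solid = L₀ − L_s = 561 − 228.9 = 332.1 mm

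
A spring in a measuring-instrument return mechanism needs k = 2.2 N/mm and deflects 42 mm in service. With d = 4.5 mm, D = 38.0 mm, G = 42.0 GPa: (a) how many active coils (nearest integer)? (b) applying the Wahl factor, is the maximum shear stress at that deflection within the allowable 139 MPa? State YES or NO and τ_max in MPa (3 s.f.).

(a) 18 coils; (b) YES, τ_max = 114 MPa

N_a = Gd⁴/(8D³k) = (42.0×10³)(4.5⁴)/(8·38.0³·2.2) = 17.83 → N_a = 18
Actual rate k = Gd⁴/(8D³·18) = 2.1796 N/mm
Working load F = kδ = 2.1796·42 = 91.545 N
C = 38.0/4.5 = 8.4444; K_W = (4C−1)/(4C−4)+0.615/C = 1.1736
τ_max = K_W·8FD/(πd³) = 1.1736·97.212 = 114.09 MPa
τ_max ≤ 139 MPa → acceptable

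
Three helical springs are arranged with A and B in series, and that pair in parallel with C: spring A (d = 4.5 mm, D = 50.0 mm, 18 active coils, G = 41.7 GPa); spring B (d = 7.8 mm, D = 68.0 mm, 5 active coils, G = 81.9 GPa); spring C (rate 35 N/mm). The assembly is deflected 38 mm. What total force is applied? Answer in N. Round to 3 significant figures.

1360 N

k_A = Gd⁴/(8D³N_a) = (41.7×10³)(4.5⁴)/(8·50.0³·18) = 0.94998 N/mm
k_B = Gd⁴/(8D³N_a) = (81.9×10³)(7.8⁴)/(8·68.0³·5) = 24.103 N/mm
Springs A,B series: k_AB = 1/(1/0.94998+1/24.103) = 0.91396 N/mm; parallel with C: k_eq = 0.91396+35 = 35.914 N/mm
F = k_eq·δ = 35.914·38 = 1364.7 N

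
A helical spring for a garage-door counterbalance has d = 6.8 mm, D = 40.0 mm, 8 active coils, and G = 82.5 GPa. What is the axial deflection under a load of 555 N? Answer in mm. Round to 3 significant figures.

12.9 mm

k = Gd⁴/(8D³N_a) = (82.5×10³)(6.8⁴)/(8·40.0³·8) = 43.066 N/mm
δ = F/k = 555 / 43.066 = 12.887 mm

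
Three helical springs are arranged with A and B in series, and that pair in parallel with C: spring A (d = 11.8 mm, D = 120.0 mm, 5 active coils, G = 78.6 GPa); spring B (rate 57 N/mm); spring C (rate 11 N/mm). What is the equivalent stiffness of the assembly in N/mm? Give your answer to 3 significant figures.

26.9 N/mm

k_A = Gd⁴/(8D³N_a) = (78.6×10³)(11.8⁴)/(8·120.0³·5) = 22.047 N/mm
Springs A,B series: k_AB = 1/(1/22.047+1/57) = 15.898 N/mm; parallel with C: k_eq = 15.898+11 = 26.898 N/mm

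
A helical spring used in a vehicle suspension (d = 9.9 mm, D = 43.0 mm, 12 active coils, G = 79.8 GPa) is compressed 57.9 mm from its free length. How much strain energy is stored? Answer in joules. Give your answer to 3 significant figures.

k = Gd⁴/(8D³N_a) = (79.8×10³)(9.9⁴)/(8·43.0³·12) = 100.43 N/mm
U = ½kδ² = 0.5 × 100.43 × 57.9² = 1.6834e+05 N·mm = 168.34 J

168 J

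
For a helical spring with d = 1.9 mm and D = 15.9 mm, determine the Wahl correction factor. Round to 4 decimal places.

1.1753

C = D/d = 15.9/1.9 = 8.3684
K_W = (4C−1)/(4C−4) + 0.615/C = 32.474/29.474 + 0.0735 = 1.1753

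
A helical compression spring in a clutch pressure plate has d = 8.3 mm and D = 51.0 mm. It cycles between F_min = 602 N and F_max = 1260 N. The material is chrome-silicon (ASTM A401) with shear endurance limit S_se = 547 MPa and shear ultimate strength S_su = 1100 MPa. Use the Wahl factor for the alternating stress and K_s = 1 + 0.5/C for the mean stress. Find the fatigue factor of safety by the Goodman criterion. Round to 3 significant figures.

C = D/d = 51.0/8.3 = 6.1446; K_W = (4C−1)/(4C−4)+0.615/C = 1.2459; K_s = 1+0.5/C = 1.0814
F_a = (F_max−F_min)/2 = 329 N; F_m = (F_max+F_min)/2 = 931 N
τ_a = K_W·8F_aD/(πd³) = 1.2459 × 74.726 = 93.099 MPa
τ_m = K_s·8F_mD/(πd³) = 1.0814 × 211.46 = 228.67 MPa
Goodman: 1/n_f = τ_a/S_se + τ_m/S_su = 93.099/547 + 228.67/1100 = 0.17020 + 0.20788 = 0.37808
n_f = 1/0.37808 = 2.645

2.64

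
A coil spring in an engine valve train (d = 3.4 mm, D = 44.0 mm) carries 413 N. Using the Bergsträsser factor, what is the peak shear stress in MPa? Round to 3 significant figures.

1300 MPa

Spring index C = D/d = 44.0/3.4 = 12.9412
K_B = (4C+2)/(4C−3) = 53.765/48.765 = 1.1025
τ₀ = 8FD/(πd³) = 8·413·44.0/(π·3.4³) = 145376/123.48 = 1177.4 MPa
τ_max = K·τ₀ = 1.1025 × 1177.4 = 1298.1 MPa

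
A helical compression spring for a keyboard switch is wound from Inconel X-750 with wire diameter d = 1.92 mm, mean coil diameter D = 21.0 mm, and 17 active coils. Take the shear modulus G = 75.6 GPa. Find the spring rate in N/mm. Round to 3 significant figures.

0.816 N/mm

k = Gd⁴/(8D³N_a) = (75.6×10³ × 1.92⁴) / (8 × 21.0³ × 17)
  = 1.02737e+06 / 1.2595e+06 = 0.8157 N/mm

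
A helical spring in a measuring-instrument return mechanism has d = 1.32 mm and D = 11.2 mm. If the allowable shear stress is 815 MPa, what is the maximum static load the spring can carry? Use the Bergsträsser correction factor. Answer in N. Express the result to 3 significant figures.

56.6 N

C = D/d = 11.2/1.32 = 8.4848
K_B = (4C+2)/(4C−3) = 35.939/30.939 = 1.1616
τ_max = K·8FD/(πd³) → F_max = τ_allow·πd³/(8DK)
F_max = 815·π·1.32³/(8·11.2·1.1616) = 5888.8/104.08 = 56.58 N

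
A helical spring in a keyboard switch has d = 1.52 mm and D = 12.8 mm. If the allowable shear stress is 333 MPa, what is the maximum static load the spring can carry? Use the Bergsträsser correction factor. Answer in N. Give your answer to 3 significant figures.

30.9 N

C = D/d = 12.8/1.52 = 8.4211
K_B = (4C+2)/(4C−3) = 35.684/30.684 = 1.1630
τ_max = K·8FD/(πd³) → F_max = τ_allow·πd³/(8DK)
F_max = 333·π·1.52³/(8·12.8·1.1630) = 3673.9/119.09 = 30.851 N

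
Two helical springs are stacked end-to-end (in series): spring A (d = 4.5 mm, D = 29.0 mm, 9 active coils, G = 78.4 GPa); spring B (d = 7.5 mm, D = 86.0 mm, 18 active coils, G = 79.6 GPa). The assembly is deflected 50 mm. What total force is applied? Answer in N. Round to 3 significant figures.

k_A = Gd⁴/(8D³N_a) = (78.4×10³)(4.5⁴)/(8·29.0³·9) = 18.308 N/mm
k_B = Gd⁴/(8D³N_a) = (79.6×10³)(7.5⁴)/(8·86.0³·18) = 2.7498 N/mm
Series: 1/k_eq = 1/18.308 + 1/2.7498 = 0.41828; k_eq = 2.3907 N/mm
F = k_eq·δ = 2.3907·50 = 119.54 N

120 N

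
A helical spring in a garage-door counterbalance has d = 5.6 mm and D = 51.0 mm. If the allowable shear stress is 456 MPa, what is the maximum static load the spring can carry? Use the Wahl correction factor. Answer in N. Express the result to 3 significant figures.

532 N

C = D/d = 51.0/5.6 = 9.1071
K_W = (4C−1)/(4C−4) + 0.615/C = 35.429/32.429 + 0.0675 = 1.1600
τ_max = K·8FD/(πd³) → F_max = τ_allow·πd³/(8DK)
F_max = 456·π·5.6³/(8·51.0·1.1600) = 2.5158e+05/473.3 = 531.55 N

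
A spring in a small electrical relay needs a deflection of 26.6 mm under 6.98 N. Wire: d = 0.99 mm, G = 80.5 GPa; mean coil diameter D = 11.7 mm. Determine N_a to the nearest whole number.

Required rate k = F/δ = 6.98/26.6 = 0.26241 N/mm
N_a = Gd⁴/(8D³k) = (80.5×10³ × 0.99⁴)/(8 × 11.7³ × 0.26241)
    = 77328 / 3362.18 = 23 → 23 coils

23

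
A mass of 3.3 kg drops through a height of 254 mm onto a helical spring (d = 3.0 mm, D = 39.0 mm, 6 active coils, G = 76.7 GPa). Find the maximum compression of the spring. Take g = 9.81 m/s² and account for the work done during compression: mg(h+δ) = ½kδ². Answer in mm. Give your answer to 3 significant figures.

103 mm

k = Gd⁴/(8D³N_a) = (76.7×10³)(3.0⁴)/(8·39.0³·6) = 2.182 N/mm
W = mg = 3.3 × 9.81 = 32.373 N
½kδ² − Wδ − Wh = 0 → δ = (W + √(W² + 2kWh))/k
δ = (32.373 + √(1048 + 35883.3))/2.182 = (32.373 + 192.18)/2.182 = 102.91 mm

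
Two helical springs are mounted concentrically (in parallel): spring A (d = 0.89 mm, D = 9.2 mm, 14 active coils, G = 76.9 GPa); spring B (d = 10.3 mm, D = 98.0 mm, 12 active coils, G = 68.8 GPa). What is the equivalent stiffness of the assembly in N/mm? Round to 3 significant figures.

k_A = Gd⁴/(8D³N_a) = (76.9×10³)(0.89⁴)/(8·9.2³·14) = 0.55323 N/mm
k_B = Gd⁴/(8D³N_a) = (68.8×10³)(10.3⁴)/(8·98.0³·12) = 8.5701 N/mm
Parallel: k_eq = 0.55323 + 8.5701 = 9.1234 N/mm

9.12 N/mm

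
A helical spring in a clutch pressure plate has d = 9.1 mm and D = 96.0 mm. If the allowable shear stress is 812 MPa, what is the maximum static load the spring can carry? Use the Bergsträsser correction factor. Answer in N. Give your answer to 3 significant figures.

2220 N

C = D/d = 96.0/9.1 = 10.5495
K_B = (4C+2)/(4C−3) = 44.198/39.198 = 1.1276
τ_max = K·8FD/(πd³) → F_max = τ_allow·πd³/(8DK)
F_max = 812·π·9.1³/(8·96.0·1.1276) = 1.9223e+06/865.96 = 2219.9 N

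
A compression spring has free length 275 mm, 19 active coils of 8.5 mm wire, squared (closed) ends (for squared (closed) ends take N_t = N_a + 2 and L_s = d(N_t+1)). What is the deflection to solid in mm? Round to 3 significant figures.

88.0 mm

N_t = 21; L_s = 8.5·22 = 187 mm
δ_solid = L₀ − L_s = 275 − 187 = 88 mm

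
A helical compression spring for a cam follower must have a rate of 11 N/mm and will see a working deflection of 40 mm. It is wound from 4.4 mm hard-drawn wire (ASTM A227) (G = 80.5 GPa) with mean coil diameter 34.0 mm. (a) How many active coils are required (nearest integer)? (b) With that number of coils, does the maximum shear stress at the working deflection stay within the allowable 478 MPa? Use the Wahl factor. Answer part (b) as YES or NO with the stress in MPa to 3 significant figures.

(a) 9 coils; (b) NO, τ_max = 516 MPa

N_a = Gd⁴/(8D³k) = (80.5×10³)(4.4⁴)/(8·34.0³·11) = 8.723 → N_a = 9
Actual rate k = Gd⁴/(8D³·9) = 10.662 N/mm
Working load F = kδ = 10.662·40 = 426.48 N
C = 34.0/4.4 = 7.7273; K_W = (4C−1)/(4C−4)+0.615/C = 1.1911
τ_max = K_W·8FD/(πd³) = 1.1911·433.47 = 516.29 MPa
τ_max > 478 MPa → exceeds allowable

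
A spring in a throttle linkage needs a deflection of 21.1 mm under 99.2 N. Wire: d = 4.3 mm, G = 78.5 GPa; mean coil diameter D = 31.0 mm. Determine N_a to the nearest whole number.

24

Required rate k = F/δ = 99.2/21.1 = 4.7014 N/mm
N_a = Gd⁴/(8D³k) = (78.5×10³ × 4.3⁴)/(8 × 31.0³ × 4.7014)
    = 2.68376e+07 / 1.12048e+06 = 23.95 → 24 coils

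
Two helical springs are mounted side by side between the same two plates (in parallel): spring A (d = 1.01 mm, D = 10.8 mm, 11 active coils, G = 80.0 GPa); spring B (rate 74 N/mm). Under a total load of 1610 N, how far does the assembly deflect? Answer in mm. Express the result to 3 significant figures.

k_A = Gd⁴/(8D³N_a) = (80.0×10³)(1.01⁴)/(8·10.8³·11) = 0.75097 N/mm
Parallel: k_eq = 0.75097 + 74 = 74.751 N/mm
δ = F/k_eq = 1610/74.751 = 21.538 mm

21.5 mm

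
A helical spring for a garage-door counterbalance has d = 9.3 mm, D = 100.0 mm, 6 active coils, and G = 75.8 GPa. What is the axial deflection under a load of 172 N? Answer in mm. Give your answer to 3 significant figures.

14.6 mm

k = Gd⁴/(8D³N_a) = (75.8×10³)(9.3⁴)/(8·100.0³·6) = 11.813 N/mm
δ = F/k = 172 / 11.813 = 14.56 mm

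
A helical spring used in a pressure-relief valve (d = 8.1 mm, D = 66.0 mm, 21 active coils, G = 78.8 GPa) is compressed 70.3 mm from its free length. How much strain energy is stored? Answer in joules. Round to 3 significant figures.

k = Gd⁴/(8D³N_a) = (78.8×10³)(8.1⁴)/(8·66.0³·21) = 7.023 N/mm
U = ½kδ² = 0.5 × 7.023 × 70.3² = 17354 N·mm = 17.354 J

17.4 J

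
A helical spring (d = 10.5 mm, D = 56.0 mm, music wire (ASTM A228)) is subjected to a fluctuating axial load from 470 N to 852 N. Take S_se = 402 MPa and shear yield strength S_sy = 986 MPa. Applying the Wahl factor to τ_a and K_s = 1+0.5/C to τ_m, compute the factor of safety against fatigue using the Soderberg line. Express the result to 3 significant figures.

C = D/d = 56.0/10.5 = 5.3333; K_W = (4C−1)/(4C−4)+0.615/C = 1.2884; K_s = 1+0.5/C = 1.0938
F_a = (F_max−F_min)/2 = 191 N; F_m = (F_max+F_min)/2 = 661 N
τ_a = K_W·8F_aD/(πd³) = 1.2884 × 23.528 = 30.314 MPa
τ_m = K_s·8F_mD/(πd³) = 1.0938 × 81.426 = 89.059 MPa
Soderberg: 1/n_f = τ_a/S_se + τ_m/S_sy = 30.314/402 + 89.059/986 = 0.07541 + 0.09032 = 0.16573
n_f = 1/0.16573 = 6.034

6.03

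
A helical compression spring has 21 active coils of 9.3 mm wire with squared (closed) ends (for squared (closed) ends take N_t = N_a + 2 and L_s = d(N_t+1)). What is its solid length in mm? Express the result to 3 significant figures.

223 mm

squared (closed) ends: N_t = N_a + 2 = 21 + 2 = 23
L_s = d·(N_t+1) = 9.3 × 24 = 223.2 mm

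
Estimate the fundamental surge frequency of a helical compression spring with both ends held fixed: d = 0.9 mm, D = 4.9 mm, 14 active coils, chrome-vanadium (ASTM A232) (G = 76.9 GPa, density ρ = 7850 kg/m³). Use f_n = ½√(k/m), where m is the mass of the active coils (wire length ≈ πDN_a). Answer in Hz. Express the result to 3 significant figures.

943 Hz

k = Gd⁴/(8D³N_a) = (76.9×10³)(0.9⁴)/(8·4.9³·14) = 3.829 N/mm = 3829 N/m
Wire length L = πDN_a = π·4.9·14 = 215.51 mm
m = ρ·(πd²/4)·L = 7850 × 0.63617×10⁻⁶ m² × 0.21551 m = 0.0010763 kg
f_n = ½√(k/m) = 0.5·√(3829/0.0010763) = 0.5·√(3.5577e+06) = 943.1 Hz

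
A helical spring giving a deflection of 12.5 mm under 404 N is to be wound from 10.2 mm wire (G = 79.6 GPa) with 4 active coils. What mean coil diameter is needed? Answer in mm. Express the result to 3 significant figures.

94.1 mm

Required rate k = F/δ = 404/12.5 = 32.32 N/mm
D = (Gd⁴/(8N_a·k))^(1/3) = (79.6×10³·10.2⁴/(8·4·32.32))^(1/3)
  = (833091)^(1/3) = 94.0945 mm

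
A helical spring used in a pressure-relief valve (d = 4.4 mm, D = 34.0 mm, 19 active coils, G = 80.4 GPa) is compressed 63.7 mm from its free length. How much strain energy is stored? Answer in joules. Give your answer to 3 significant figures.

k = Gd⁴/(8D³N_a) = (80.4×10³)(4.4⁴)/(8·34.0³·19) = 5.0441 N/mm
U = ½kδ² = 0.5 × 5.0441 × 63.7² = 10234 N·mm = 10.234 J

10.2 J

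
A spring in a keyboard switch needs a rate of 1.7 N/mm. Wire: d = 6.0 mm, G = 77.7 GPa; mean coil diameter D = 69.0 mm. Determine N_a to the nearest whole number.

N_a = Gd⁴/(8D³k) = (77.7×10³ × 6.0⁴)/(8 × 69.0³ × 1.7)
    = 1.00699e+08 / 4.46772e+06 = 22.54 → 23 coils

23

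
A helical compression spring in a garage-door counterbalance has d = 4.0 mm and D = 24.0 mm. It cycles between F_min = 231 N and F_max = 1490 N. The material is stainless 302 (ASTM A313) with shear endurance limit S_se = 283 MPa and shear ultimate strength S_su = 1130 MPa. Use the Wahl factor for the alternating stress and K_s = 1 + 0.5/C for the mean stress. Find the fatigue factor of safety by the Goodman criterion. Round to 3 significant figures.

0.290

C = D/d = 24.0/4.0 = 6.0000; K_W = (4C−1)/(4C−4)+0.615/C = 1.2525; K_s = 1+0.5/C = 1.0833
F_a = (F_max−F_min)/2 = 629.5 N; F_m = (F_max+F_min)/2 = 860.5 N
τ_a = K_W·8F_aD/(πd³) = 1.2525 × 601.13 = 752.91 MPa
τ_m = K_s·8F_mD/(πd³) = 1.0833 × 821.72 = 890.19 MPa
Goodman: 1/n_f = τ_a/S_se + τ_m/S_su = 752.91/283 + 890.19/1130 = 2.66047 + 0.78778 = 3.4483
n_f = 1/3.4483 = 0.29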